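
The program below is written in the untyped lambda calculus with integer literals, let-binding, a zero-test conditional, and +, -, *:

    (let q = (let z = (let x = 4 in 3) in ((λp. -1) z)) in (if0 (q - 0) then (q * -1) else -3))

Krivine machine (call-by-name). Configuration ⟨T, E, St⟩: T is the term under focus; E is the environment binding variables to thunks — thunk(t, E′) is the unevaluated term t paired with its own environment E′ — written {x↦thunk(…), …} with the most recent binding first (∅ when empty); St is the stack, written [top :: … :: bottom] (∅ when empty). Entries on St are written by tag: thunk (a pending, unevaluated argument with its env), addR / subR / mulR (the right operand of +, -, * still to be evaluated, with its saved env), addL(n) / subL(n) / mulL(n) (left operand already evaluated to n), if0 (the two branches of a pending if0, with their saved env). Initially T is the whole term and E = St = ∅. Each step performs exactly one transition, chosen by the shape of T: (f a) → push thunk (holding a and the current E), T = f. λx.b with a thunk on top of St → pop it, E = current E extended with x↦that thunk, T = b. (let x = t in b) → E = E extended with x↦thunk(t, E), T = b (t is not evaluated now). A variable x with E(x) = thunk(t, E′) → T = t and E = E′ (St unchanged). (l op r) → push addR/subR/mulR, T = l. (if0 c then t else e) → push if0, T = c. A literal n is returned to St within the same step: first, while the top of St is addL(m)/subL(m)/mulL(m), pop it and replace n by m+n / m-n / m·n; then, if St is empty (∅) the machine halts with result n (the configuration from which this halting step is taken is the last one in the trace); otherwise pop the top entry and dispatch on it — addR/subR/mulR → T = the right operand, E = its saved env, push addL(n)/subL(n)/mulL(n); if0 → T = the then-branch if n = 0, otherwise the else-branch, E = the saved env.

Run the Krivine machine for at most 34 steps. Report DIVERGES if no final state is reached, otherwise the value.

Answer: -3

Execution trace:
step 0: [T=(let q = (let z = (let x = 4 in 3) in ((λp. -1) z)) in (if0 (q - 0) then (q * -1) else -3)) | E=∅ | St=∅]
step 1: [T=(if0 (q - 0) then (q * -1) else -3) | E={q↦thunk((let z = (let x = 4 in 3) in ((λp. -1) z)), ∅)} | St=∅]
step 2: [T=(q - 0) | E={q↦thunk((let z = (let x = 4 in 3) in ((λp. -1) z)), ∅)} | St=[if0]]
step 3: [T=q | E={q↦thunk((let z = (let x = 4 in 3) in ((λp. -1) z)), ∅)} | St=[subR :: if0]]
step 4: [T=(let z = (let x = 4 in 3) in ((λp. -1) z)) | E=∅ | St=[subR :: if0]]
step 5: [T=((λp. -1) z) | E={z↦thunk((let x = 4 in 3), ∅)} | St=[subR :: if0]]
step 6: [T=(λp. -1) | E={z↦thunk((let x = 4 in 3), ∅)} | St=[thunk :: subR :: if0]]
step 7: [T=-1 | E={p↦thunk(z, {z↦thunk((let x = 4 in 3), ∅)}), z↦thunk((let x = 4 in 3), ∅)} | St=[subR :: if0]]
step 8: [T=0 | E={q↦thunk((let z = (let x = 4 in 3) in ((λp. -1) z)), ∅)} | St=[subL(-1) :: if0]]
step 9: [T=-3 | E={q↦thunk((let z = (let x = 4 in 3) in ((λp. -1) z)), ∅)} | St=∅]
→ final value -3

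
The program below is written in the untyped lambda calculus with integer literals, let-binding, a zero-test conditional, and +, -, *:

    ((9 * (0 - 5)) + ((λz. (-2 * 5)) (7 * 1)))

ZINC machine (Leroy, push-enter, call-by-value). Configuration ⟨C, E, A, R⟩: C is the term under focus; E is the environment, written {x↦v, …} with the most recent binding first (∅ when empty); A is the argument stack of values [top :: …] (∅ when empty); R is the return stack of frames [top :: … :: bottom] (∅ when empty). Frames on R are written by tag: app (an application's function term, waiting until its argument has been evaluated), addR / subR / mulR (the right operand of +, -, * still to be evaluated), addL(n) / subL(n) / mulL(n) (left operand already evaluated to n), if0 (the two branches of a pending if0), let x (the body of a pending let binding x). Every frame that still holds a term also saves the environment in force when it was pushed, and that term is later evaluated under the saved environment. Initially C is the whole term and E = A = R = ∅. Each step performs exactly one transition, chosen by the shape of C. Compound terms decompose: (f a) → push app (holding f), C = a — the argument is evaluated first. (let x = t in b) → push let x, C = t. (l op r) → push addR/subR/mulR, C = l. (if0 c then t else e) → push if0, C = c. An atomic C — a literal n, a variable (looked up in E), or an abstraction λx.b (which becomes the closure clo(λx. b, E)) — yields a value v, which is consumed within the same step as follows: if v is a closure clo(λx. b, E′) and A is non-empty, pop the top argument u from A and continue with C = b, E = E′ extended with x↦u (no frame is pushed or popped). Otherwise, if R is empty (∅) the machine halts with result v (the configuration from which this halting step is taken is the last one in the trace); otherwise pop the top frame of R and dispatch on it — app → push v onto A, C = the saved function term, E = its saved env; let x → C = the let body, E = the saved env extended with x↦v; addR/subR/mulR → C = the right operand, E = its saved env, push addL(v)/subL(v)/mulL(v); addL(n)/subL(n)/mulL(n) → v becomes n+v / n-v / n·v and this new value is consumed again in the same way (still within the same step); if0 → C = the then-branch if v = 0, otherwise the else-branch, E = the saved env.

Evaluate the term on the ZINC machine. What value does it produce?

Answer: -55

Execution trace:
0. <C=((9 * (0 - 5)) + ((λz. (-2 * 5)) (7 * 1))), E=∅, A=∅, R=∅>
1. <C=(9 * (0 - 5)), E=∅, A=∅, R=[addR]>
2. <C=9, E=∅, A=∅, R=[mulR :: addR]>
3. <C=(0 - 5), E=∅, A=∅, R=[mulL(9) :: addR]>
4. <C=0, E=∅, A=∅, R=[subR :: mulL(9) :: addR]>
5. <C=5, E=∅, A=∅, R=[subL(0) :: mulL(9) :: addR]>
6. <C=((λz. (-2 * 5)) (7 * 1)), E=∅, A=∅, R=[addL(-45)]>
7. <C=(7 * 1), E=∅, A=∅, R=[app :: addL(-45)]>
8. <C=7, E=∅, A=∅, R=[mulR :: app :: addL(-45)]>
9. <C=1, E=∅, A=∅, R=[mulL(7) :: app :: addL(-45)]>
10. <C=(λz. (-2 * 5)), E=∅, A=[7], R=[addL(-45)]>
11. <C=(-2 * 5), E={z↦7}, A=∅, R=[addL(-45)]>
12. <C=-2, E={z↦7}, A=∅, R=[mulR :: addL(-45)]>
13. <C=5, E={z↦7}, A=∅, R=[mulL(-2) :: addL(-45)]>
→ final value -55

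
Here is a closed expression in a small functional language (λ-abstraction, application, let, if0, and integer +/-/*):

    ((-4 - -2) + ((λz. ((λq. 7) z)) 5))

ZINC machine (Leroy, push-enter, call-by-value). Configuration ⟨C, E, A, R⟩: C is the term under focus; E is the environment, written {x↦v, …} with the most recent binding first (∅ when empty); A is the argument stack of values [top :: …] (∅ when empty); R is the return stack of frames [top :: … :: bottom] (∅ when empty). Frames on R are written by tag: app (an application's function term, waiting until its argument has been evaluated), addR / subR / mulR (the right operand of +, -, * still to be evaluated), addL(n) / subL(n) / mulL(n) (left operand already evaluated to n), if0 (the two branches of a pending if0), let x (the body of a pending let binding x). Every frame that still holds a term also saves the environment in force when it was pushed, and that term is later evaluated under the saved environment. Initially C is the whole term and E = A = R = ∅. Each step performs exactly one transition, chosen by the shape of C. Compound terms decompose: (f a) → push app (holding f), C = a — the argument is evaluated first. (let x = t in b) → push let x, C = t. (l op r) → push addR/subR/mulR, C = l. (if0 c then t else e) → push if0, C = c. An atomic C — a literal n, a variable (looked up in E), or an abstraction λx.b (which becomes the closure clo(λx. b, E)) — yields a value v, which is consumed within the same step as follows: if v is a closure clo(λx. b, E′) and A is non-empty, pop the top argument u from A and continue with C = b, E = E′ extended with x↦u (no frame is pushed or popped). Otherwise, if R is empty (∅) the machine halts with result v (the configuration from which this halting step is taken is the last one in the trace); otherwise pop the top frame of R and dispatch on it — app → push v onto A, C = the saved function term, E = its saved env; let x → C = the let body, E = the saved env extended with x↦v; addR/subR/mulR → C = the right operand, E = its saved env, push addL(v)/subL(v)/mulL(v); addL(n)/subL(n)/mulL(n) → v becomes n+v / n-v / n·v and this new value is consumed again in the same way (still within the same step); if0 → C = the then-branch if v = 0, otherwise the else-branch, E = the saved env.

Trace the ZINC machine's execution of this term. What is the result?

t=0: <C=((-4 - -2) + ((λz. ((λq. 7) z)) 5)), E=∅, A=∅, R=∅>
t=1: <C=(-4 - -2), E=∅, A=∅, R=[addR]>
t=2: <C=-4, E=∅, A=∅, R=[subR :: addR]>
t=3: <C=-2, E=∅, A=∅, R=[subL(-4) :: addR]>
t=4: <C=((λz. ((λq. 7) z)) 5), E=∅, A=∅, R=[addL(-2)]>
t=5: <C=5, E=∅, A=∅, R=[app :: addL(-2)]>
t=6: <C=(λz. ((λq. 7) z)), E=∅, A=[5], R=[addL(-2)]>
t=7: <C=((λq. 7) z), E={z↦5}, A=∅, R=[addL(-2)]>
t=8: <C=z, E={z↦5}, A=∅, R=[app :: addL(-2)]>
t=9: <C=(λq. 7), E={z↦5}, A=[5], R=[addL(-2)]>
t=10: <C=7, E={q↦5, z↦5}, A=∅, R=[addL(-2)]>
→ final value 5

Answer: 5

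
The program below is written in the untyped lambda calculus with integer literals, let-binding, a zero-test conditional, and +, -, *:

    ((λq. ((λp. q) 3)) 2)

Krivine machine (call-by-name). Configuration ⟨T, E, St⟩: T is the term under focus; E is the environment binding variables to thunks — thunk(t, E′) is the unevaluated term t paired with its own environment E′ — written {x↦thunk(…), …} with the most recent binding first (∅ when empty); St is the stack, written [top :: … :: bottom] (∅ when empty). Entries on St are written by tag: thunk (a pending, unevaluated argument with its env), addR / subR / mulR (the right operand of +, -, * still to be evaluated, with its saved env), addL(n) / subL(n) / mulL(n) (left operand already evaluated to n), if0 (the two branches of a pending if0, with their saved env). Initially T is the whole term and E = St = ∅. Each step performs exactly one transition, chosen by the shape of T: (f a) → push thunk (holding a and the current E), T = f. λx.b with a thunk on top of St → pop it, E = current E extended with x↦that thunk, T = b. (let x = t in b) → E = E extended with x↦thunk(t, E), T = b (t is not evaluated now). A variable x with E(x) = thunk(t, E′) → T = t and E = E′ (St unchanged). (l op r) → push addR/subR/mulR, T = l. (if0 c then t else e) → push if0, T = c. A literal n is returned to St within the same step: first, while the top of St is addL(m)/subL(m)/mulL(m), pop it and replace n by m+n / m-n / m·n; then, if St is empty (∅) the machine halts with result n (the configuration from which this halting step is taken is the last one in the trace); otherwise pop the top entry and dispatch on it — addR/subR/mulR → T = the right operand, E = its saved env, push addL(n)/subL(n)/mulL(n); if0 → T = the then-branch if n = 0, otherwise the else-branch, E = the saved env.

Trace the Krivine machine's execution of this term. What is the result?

Answer: 2

Machine steps:
0. ⟨T=((λq. ((λp. q) 3)) 2); E=∅; St=∅⟩
1. ⟨T=(λq. ((λp. q) 3)); E=∅; St=[thunk]⟩
2. ⟨T=((λp. q) 3); E={q↦thunk(2, ∅)}; St=∅⟩
3. ⟨T=(λp. q); E={q↦thunk(2, ∅)}; St=[thunk]⟩
4. ⟨T=q; E={p↦thunk(3, {q↦thunk(2, ∅)}), q↦thunk(2, ∅)}; St=∅⟩
5. ⟨T=2; E=∅; St=∅⟩
→ final value 2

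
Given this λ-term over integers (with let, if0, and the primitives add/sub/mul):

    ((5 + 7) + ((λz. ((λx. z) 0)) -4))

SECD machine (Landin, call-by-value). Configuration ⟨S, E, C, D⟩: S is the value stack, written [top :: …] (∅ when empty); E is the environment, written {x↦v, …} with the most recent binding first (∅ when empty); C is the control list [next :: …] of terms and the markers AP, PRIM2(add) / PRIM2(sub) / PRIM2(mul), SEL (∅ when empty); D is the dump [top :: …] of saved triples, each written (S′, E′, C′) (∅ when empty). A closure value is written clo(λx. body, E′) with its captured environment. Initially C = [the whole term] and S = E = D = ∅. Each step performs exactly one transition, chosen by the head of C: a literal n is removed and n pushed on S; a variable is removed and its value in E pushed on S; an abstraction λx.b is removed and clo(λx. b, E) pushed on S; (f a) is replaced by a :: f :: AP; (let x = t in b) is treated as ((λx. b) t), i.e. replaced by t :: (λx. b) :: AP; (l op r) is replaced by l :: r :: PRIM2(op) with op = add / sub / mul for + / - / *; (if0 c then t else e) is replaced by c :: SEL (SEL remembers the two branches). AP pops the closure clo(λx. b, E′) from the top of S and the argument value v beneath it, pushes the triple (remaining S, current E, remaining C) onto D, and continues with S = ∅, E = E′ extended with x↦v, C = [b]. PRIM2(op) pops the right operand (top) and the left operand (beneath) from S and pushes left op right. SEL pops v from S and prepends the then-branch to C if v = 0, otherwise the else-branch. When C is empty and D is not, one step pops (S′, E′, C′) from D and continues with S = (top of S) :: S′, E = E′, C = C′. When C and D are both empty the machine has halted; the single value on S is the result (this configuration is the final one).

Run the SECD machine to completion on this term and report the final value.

t=0: ⟨S=∅; E=∅; C=[((5 + 7) + ((λz. ((λx. z) 0)) -4))]; D=∅⟩
t=1: ⟨S=∅; E=∅; C=[(5 + 7) :: ((λz. ((λx. z) 0)) -4) :: PRIM2(add)]; D=∅⟩
t=2: ⟨S=∅; E=∅; C=[5 :: 7 :: PRIM2(add) :: ((λz. ((λx. z) 0)) -4) :: PRIM2(add)]; D=∅⟩
t=3: ⟨S=[5]; E=∅; C=[7 :: PRIM2(add) :: ((λz. ((λx. z) 0)) -4) :: PRIM2(add)]; D=∅⟩
t=4: ⟨S=[7 :: 5]; E=∅; C=[PRIM2(add) :: ((λz. ((λx. z) 0)) -4) :: PRIM2(add)]; D=∅⟩
t=5: ⟨S=[12]; E=∅; C=[((λz. ((λx. z) 0)) -4) :: PRIM2(add)]; D=∅⟩
t=6: ⟨S=[12]; E=∅; C=[-4 :: (λz. ((λx. z) 0)) :: AP :: PRIM2(add)]; D=∅⟩
t=7: ⟨S=[-4 :: 12]; E=∅; C=[(λz. ((λx. z) 0)) :: AP :: PRIM2(add)]; D=∅⟩
t=8: ⟨S=[clo(λz. ((λx. z) 0), ∅) :: -4 :: 12]; E=∅; C=[AP :: PRIM2(add)]; D=∅⟩
t=9: ⟨S=∅; E={z↦-4}; C=[((λx. z) 0)]; D=[([12], ∅, [PRIM2(add)])]⟩
t=10: ⟨S=∅; E={z↦-4}; C=[0 :: (λx. z) :: AP]; D=[([12], ∅, [PRIM2(add)])]⟩
t=11: ⟨S=[0]; E={z↦-4}; C=[(λx. z) :: AP]; D=[([12], ∅, [PRIM2(add)])]⟩
t=12: ⟨S=[clo(λx. z, {z↦-4}) :: 0]; E={z↦-4}; C=[AP]; D=[([12], ∅, [PRIM2(add)])]⟩
t=13: ⟨S=∅; E={x↦0, z↦-4}; C=[z]; D=[(∅, {z↦-4}, ∅) :: ([12], ∅, [PRIM2(add)])]⟩
t=14: ⟨S=[-4]; E={x↦0, z↦-4}; C=∅; D=[(∅, {z↦-4}, ∅) :: ([12], ∅, [PRIM2(add)])]⟩
t=15: ⟨S=[-4]; E={z↦-4}; C=∅; D=[([12], ∅, [PRIM2(add)])]⟩
t=16: ⟨S=[-4 :: 12]; E=∅; C=[PRIM2(add)]; D=∅⟩
t=17: ⟨S=[8]; E=∅; C=∅; D=∅⟩
→ final value 8

Answer: 8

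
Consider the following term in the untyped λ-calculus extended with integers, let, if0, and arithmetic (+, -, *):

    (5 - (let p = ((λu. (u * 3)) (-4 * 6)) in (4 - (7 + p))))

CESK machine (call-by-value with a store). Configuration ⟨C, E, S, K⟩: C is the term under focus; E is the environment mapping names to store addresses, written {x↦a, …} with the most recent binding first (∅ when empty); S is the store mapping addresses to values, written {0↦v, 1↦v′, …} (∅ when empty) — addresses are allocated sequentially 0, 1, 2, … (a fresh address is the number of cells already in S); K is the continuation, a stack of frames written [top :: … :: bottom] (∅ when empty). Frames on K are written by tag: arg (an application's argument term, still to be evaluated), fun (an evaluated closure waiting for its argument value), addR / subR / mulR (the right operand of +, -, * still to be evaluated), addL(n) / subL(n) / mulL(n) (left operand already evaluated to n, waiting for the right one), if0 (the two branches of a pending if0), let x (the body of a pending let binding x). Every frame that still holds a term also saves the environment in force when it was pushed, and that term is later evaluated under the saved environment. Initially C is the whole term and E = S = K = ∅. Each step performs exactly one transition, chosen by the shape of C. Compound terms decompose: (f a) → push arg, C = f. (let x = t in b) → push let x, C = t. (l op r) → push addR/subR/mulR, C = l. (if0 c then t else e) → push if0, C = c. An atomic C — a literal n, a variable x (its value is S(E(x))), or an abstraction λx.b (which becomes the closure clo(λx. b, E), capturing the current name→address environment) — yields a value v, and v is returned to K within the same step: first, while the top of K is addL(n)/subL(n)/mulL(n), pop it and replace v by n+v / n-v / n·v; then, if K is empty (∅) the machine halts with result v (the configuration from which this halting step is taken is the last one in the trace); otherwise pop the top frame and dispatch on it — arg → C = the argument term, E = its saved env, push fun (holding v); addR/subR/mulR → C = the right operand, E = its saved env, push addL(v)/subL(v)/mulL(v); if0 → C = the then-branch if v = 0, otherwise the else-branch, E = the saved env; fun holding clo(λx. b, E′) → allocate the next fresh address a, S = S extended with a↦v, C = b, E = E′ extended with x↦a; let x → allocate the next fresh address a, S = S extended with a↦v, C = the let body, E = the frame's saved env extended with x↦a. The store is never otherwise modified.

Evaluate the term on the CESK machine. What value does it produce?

Answer: -64

Derivation:
t=0: ⟨C=(5 - (let p = ((λu. (u * 3)) (-4 * 6)) in (4 - (7 + p)))); E=∅; S=∅; K=∅⟩
t=1: ⟨C=5; E=∅; S=∅; K=[subR]⟩
t=2: ⟨C=(let p = ((λu. (u * 3)) (-4 * 6)) in (4 - (7 + p))); E=∅; S=∅; K=[subL(5)]⟩
t=3: ⟨C=((λu. (u * 3)) (-4 * 6)); E=∅; S=∅; K=[let p :: subL(5)]⟩
t=4: ⟨C=(λu. (u * 3)); E=∅; S=∅; K=[arg :: let p :: subL(5)]⟩
t=5: ⟨C=(-4 * 6); E=∅; S=∅; K=[fun :: let p :: subL(5)]⟩
t=6: ⟨C=-4; E=∅; S=∅; K=[mulR :: fun :: let p :: subL(5)]⟩
t=7: ⟨C=6; E=∅; S=∅; K=[mulL(-4) :: fun :: let p :: subL(5)]⟩
t=8: ⟨C=(u * 3); E={u↦0}; S={0↦-24}; K=[let p :: subL(5)]⟩
t=9: ⟨C=u; E={u↦0}; S={0↦-24}; K=[mulR :: let p :: subL(5)]⟩
t=10: ⟨C=3; E={u↦0}; S={0↦-24}; K=[mulL(-24) :: let p :: subL(5)]⟩
t=11: ⟨C=(4 - (7 + p)); E={p↦1}; S={0↦-24, 1↦-72}; K=[subL(5)]⟩
t=12: ⟨C=4; E={p↦1}; S={0↦-24, 1↦-72}; K=[subR :: subL(5)]⟩
t=13: ⟨C=(7 + p); E={p↦1}; S={0↦-24, 1↦-72}; K=[subL(4) :: subL(5)]⟩
t=14: ⟨C=7; E={p↦1}; S={0↦-24, 1↦-72}; K=[addR :: subL(4) :: subL(5)]⟩
t=15: ⟨C=p; E={p↦1}; S={0↦-24, 1↦-72}; K=[addL(7) :: subL(4) :: subL(5)]⟩
→ final value -64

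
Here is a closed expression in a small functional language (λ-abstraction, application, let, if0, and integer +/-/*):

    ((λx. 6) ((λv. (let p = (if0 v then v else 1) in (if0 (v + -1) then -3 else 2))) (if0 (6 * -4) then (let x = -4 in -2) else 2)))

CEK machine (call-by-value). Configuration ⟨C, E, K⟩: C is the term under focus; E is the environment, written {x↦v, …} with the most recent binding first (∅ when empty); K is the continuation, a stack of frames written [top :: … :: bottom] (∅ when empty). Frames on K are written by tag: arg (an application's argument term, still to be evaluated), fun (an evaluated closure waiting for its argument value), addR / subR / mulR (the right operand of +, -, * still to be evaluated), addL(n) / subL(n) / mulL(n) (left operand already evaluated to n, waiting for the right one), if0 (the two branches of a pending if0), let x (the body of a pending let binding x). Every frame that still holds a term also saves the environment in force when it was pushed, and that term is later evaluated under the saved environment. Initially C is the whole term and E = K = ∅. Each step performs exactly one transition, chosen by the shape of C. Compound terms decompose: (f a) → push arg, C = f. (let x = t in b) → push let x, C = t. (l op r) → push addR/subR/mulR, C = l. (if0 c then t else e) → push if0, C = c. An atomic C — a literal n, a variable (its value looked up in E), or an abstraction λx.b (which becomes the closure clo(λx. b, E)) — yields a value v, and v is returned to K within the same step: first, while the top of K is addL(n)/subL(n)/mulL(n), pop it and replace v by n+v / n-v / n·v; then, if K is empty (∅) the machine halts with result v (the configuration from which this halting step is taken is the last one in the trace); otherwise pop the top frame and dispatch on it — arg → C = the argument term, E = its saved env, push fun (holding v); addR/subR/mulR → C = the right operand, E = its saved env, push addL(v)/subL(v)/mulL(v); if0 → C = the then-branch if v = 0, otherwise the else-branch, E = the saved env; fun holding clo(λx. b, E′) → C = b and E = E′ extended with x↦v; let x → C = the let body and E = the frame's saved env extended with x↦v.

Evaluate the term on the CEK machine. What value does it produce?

[0] <C=((λx. 6) ((λv. (let p = (if0 v then v else 1) in (if0 (v + -1) then -3 else 2))) (if0 (6 * -4) then (let x = -4 in -2) else 2))), E=∅, K=∅>
[1] <C=(λx. 6), E=∅, K=[arg]>
[2] <C=((λv. (let p = (if0 v then v else 1) in (if0 (v + -1) then -3 else 2))) (if0 (6 * -4) then (let x = -4 in -2) else 2)), E=∅, K=[fun]>
[3] <C=(λv. (let p = (if0 v then v else 1) in (if0 (v + -1) then -3 else 2))), E=∅, K=[arg :: fun]>
[4] <C=(if0 (6 * -4) then (let x = -4 in -2) else 2), E=∅, K=[fun :: fun]>
[5] <C=(6 * -4), E=∅, K=[if0 :: fun :: fun]>
[6] <C=6, E=∅, K=[mulR :: if0 :: fun :: fun]>
[7] <C=-4, E=∅, K=[mulL(6) :: if0 :: fun :: fun]>
[8] <C=2, E=∅, K=[fun :: fun]>
[9] <C=(let p = (if0 v then v else 1) in (if0 (v + -1) then -3 else 2)), E={v↦2}, K=[fun]>
[10] <C=(if0 v then v else 1), E={v↦2}, K=[let p :: fun]>
[11] <C=v, E={v↦2}, K=[if0 :: let p :: fun]>
[12] <C=1, E={v↦2}, K=[let p :: fun]>
[13] <C=(if0 (v + -1) then -3 else 2), E={p↦1, v↦2}, K=[fun]>
[14] <C=(v + -1), E={p↦1, v↦2}, K=[if0 :: fun]>
[15] <C=v, E={p↦1, v↦2}, K=[addR :: if0 :: fun]>
[16] <C=-1, E={p↦1, v↦2}, K=[addL(2) :: if0 :: fun]>
[17] <C=2, E={p↦1, v↦2}, K=[fun]>
[18] <C=6, E={x↦2}, K=∅>
→ final value 6

Answer: 6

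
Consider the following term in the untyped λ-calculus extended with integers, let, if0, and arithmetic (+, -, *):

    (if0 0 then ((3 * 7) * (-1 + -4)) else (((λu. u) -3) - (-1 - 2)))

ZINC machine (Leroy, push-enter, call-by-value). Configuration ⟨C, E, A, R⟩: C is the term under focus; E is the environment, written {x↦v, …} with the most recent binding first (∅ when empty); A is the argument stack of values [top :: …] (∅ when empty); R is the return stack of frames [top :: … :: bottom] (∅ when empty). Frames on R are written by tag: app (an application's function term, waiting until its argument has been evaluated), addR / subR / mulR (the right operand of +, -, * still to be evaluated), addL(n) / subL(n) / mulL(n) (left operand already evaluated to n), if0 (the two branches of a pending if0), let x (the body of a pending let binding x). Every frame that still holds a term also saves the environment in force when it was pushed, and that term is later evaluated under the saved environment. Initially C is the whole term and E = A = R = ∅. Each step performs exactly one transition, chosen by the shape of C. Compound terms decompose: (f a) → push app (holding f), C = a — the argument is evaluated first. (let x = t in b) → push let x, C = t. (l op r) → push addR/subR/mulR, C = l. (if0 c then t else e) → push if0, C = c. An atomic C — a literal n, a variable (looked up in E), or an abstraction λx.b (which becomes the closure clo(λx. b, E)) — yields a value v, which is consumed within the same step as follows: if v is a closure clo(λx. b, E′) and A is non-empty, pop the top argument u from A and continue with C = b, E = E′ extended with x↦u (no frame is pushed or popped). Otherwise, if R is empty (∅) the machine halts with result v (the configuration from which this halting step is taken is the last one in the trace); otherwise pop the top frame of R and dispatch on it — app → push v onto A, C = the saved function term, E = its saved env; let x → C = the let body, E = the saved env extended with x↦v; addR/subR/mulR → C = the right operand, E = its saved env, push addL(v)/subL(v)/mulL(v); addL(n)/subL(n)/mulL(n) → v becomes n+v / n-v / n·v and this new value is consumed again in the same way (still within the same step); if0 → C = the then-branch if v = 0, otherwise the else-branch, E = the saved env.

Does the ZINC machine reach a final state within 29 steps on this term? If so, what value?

Answer: -105

Machine steps:
step 0: [C=(if0 0 then ((3 * 7) * (-1 + -4)) else (((λu. u) -3) - (-1 - 2))) | E=∅ | A=∅ | R=∅]
step 1: [C=0 | E=∅ | A=∅ | R=[if0]]
step 2: [C=((3 * 7) * (-1 + -4)) | E=∅ | A=∅ | R=∅]
step 3: [C=(3 * 7) | E=∅ | A=∅ | R=[mulR]]
step 4: [C=3 | E=∅ | A=∅ | R=[mulR :: mulR]]
step 5: [C=7 | E=∅ | A=∅ | R=[mulL(3) :: mulR]]
step 6: [C=(-1 + -4) | E=∅ | A=∅ | R=[mulL(21)]]
step 7: [C=-1 | E=∅ | A=∅ | R=[addR :: mulL(21)]]
step 8: [C=-4 | E=∅ | A=∅ | R=[addL(-1) :: mulL(21)]]
→ final value -105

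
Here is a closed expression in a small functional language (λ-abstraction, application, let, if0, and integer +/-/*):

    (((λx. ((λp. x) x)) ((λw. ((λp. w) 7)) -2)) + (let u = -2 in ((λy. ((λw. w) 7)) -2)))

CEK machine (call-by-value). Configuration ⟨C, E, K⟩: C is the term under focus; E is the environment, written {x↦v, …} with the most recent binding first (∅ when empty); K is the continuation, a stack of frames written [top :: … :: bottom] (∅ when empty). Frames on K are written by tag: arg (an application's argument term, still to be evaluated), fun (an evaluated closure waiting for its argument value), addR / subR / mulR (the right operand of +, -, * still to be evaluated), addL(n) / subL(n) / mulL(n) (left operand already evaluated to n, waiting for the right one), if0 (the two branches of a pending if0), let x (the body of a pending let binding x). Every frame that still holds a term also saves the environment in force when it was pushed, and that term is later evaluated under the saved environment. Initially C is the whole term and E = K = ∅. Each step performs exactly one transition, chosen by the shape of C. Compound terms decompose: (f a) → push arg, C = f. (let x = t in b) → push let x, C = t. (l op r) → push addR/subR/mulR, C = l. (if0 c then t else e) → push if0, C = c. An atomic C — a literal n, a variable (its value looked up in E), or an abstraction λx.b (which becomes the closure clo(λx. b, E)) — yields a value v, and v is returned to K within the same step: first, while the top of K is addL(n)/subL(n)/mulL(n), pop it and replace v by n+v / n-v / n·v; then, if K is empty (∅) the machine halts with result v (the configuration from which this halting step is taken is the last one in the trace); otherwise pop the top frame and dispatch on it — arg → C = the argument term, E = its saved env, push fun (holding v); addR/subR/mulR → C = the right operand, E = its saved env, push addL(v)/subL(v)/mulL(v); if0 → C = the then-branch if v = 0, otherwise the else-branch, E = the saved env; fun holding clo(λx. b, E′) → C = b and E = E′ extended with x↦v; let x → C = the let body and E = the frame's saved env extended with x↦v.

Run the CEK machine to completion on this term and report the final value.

Answer: 5

Execution trace:
0. ⟨C=(((λx. ((λp. x) x)) ((λw. ((λp. w) 7)) -2)) + (let u = -2 in ((λy. ((λw. w) 7)) -2))); E=∅; K=∅⟩
1. ⟨C=((λx. ((λp. x) x)) ((λw. ((λp. w) 7)) -2)); E=∅; K=[addR]⟩
2. ⟨C=(λx. ((λp. x) x)); E=∅; K=[arg :: addR]⟩
3. ⟨C=((λw. ((λp. w) 7)) -2); E=∅; K=[fun :: addR]⟩
4. ⟨C=(λw. ((λp. w) 7)); E=∅; K=[arg :: fun :: addR]⟩
5. ⟨C=-2; E=∅; K=[fun :: fun :: addR]⟩
6. ⟨C=((λp. w) 7); E={w↦-2}; K=[fun :: addR]⟩
7. ⟨C=(λp. w); E={w↦-2}; K=[arg :: fun :: addR]⟩
8. ⟨C=7; E={w↦-2}; K=[fun :: fun :: addR]⟩
9. ⟨C=w; E={p↦7, w↦-2}; K=[fun :: addR]⟩
10. ⟨C=((λp. x) x); E={x↦-2}; K=[addR]⟩
11. ⟨C=(λp. x); E={x↦-2}; K=[arg :: addR]⟩
12. ⟨C=x; E={x↦-2}; K=[fun :: addR]⟩
13. ⟨C=x; E={p↦-2, x↦-2}; K=[addR]⟩
14. ⟨C=(let u = -2 in ((λy. ((λw. w) 7)) -2)); E=∅; K=[addL(-2)]⟩
15. ⟨C=-2; E=∅; K=[let u :: addL(-2)]⟩
16. ⟨C=((λy. ((λw. w) 7)) -2); E={u↦-2}; K=[addL(-2)]⟩
17. ⟨C=(λy. ((λw. w) 7)); E={u↦-2}; K=[arg :: addL(-2)]⟩
18. ⟨C=-2; E={u↦-2}; K=[fun :: addL(-2)]⟩
19. ⟨C=((λw. w) 7); E={y↦-2, u↦-2}; K=[addL(-2)]⟩
20. ⟨C=(λw. w); E={y↦-2, u↦-2}; K=[arg :: addL(-2)]⟩
21. ⟨C=7; E={y↦-2, u↦-2}; K=[fun :: addL(-2)]⟩
22. ⟨C=w; E={w↦7, y↦-2, u↦-2}; K=[addL(-2)]⟩
→ final value 5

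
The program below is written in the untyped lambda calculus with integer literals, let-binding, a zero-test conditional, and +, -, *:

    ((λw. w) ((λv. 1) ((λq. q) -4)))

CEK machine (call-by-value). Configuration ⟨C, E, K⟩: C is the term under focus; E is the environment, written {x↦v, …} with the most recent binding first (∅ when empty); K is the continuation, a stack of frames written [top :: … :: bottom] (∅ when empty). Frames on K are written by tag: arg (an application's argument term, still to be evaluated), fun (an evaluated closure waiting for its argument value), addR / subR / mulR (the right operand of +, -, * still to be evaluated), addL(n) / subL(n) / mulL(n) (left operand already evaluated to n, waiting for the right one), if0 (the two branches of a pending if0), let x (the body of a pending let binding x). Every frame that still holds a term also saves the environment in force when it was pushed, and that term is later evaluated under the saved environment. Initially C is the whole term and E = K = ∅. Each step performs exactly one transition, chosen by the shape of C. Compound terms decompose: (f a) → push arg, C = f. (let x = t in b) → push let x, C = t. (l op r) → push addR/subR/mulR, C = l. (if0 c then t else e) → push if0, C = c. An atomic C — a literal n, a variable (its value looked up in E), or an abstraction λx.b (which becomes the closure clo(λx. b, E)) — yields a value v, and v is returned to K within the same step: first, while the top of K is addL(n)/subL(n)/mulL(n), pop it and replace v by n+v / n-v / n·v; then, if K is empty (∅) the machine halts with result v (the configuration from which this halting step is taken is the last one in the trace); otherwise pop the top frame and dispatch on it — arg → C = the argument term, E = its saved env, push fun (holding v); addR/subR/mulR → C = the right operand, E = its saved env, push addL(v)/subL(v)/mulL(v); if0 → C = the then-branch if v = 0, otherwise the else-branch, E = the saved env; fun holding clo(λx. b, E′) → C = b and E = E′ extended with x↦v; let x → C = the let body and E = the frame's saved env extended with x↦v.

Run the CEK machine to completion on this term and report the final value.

t=0: <C=((λw. w) ((λv. 1) ((λq. q) -4))), E=∅, K=∅>
t=1: <C=(λw. w), E=∅, K=[arg]>
t=2: <C=((λv. 1) ((λq. q) -4)), E=∅, K=[fun]>
t=3: <C=(λv. 1), E=∅, K=[arg :: fun]>
t=4: <C=((λq. q) -4), E=∅, K=[fun :: fun]>
t=5: <C=(λq. q), E=∅, K=[arg :: fun :: fun]>
t=6: <C=-4, E=∅, K=[fun :: fun :: fun]>
t=7: <C=q, E={q↦-4}, K=[fun :: fun]>
t=8: <C=1, E={v↦-4}, K=[fun]>
t=9: <C=w, E={w↦1}, K=∅>
→ final value 1

Answer: 1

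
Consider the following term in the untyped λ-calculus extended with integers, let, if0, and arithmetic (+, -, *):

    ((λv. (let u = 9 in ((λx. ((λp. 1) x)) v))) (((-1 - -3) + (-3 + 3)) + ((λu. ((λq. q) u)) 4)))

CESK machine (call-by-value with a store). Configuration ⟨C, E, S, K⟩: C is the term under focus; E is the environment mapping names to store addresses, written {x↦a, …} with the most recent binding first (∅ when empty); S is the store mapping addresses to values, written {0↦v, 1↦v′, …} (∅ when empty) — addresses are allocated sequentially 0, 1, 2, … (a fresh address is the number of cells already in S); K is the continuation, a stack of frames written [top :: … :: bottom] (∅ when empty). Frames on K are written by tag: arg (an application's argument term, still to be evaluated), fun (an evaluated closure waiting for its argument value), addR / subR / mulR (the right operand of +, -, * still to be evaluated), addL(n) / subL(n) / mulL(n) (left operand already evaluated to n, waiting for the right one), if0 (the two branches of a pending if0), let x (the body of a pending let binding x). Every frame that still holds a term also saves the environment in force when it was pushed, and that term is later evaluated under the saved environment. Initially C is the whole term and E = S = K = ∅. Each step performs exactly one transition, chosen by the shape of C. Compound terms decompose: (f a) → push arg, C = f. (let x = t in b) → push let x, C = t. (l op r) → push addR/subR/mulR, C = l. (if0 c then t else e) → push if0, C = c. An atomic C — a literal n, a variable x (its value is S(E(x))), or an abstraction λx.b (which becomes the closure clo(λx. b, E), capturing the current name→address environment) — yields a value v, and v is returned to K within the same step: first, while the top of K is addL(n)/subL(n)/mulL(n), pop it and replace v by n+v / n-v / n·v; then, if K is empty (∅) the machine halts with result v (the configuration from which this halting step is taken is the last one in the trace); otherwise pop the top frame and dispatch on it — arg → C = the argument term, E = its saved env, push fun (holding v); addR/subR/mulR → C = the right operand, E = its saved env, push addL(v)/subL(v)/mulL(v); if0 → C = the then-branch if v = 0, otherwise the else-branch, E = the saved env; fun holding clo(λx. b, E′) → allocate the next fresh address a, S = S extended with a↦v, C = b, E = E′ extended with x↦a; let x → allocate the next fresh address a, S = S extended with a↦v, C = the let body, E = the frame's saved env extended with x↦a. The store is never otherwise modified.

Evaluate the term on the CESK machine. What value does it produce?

0. [C=((λv. (let u = 9 in ((λx. ((λp. 1) x)) v))) (((-1 - -3) + (-3 + 3)) + ((λu. ((λq. q) u)) 4))) | E=∅ | S=∅ | K=∅]
1. [C=(λv. (let u = 9 in ((λx. ((λp. 1) x)) v))) | E=∅ | S=∅ | K=[arg]]
2. [C=(((-1 - -3) + (-3 + 3)) + ((λu. ((λq. q) u)) 4)) | E=∅ | S=∅ | K=[fun]]
3. [C=((-1 - -3) + (-3 + 3)) | E=∅ | S=∅ | K=[addR :: fun]]
4. [C=(-1 - -3) | E=∅ | S=∅ | K=[addR :: addR :: fun]]
5. [C=-1 | E=∅ | S=∅ | K=[subR :: addR :: addR :: fun]]
6. [C=-3 | E=∅ | S=∅ | K=[subL(-1) :: addR :: addR :: fun]]
7. [C=(-3 + 3) | E=∅ | S=∅ | K=[addL(2) :: addR :: fun]]
8. [C=-3 | E=∅ | S=∅ | K=[addR :: addL(2) :: addR :: fun]]
9. [C=3 | E=∅ | S=∅ | K=[addL(-3) :: addL(2) :: addR :: fun]]
10. [C=((λu. ((λq. q) u)) 4) | E=∅ | S=∅ | K=[addL(2) :: fun]]
11. [C=(λu. ((λq. q) u)) | E=∅ | S=∅ | K=[arg :: addL(2) :: fun]]
12. [C=4 | E=∅ | S=∅ | K=[fun :: addL(2) :: fun]]
13. [C=((λq. q) u) | E={u↦0} | S={0↦4} | K=[addL(2) :: fun]]
14. [C=(λq. q) | E={u↦0} | S={0↦4} | K=[arg :: addL(2) :: fun]]
15. [C=u | E={u↦0} | S={0↦4} | K=[fun :: addL(2) :: fun]]
16. [C=q | E={q↦1, u↦0} | S={0↦4, 1↦4} | K=[addL(2) :: fun]]
17. [C=(let u = 9 in ((λx. ((λp. 1) x)) v)) | E={v↦2} | S={0↦4, 1↦4, 2↦6} | K=∅]
18. [C=9 | E={v↦2} | S={0↦4, 1↦4, 2↦6} | K=[let u]]
19. [C=((λx. ((λp. 1) x)) v) | E={u↦3, v↦2} | S={0↦4, 1↦4, 2↦6, 3↦9} | K=∅]
20. [C=(λx. ((λp. 1) x)) | E={u↦3, v↦2} | S={0↦4, 1↦4, 2↦6, 3↦9} | K=[arg]]
21. [C=v | E={u↦3, v↦2} | S={0↦4, 1↦4, 2↦6, 3↦9} | K=[fun]]
22. [C=((λp. 1) x) | E={x↦4, u↦3, v↦2} | S={0↦4, 1↦4, 2↦6, 3↦9, 4↦6} | K=∅]
23. [C=(λp. 1) | E={x↦4, u↦3, v↦2} | S={0↦4, 1↦4, 2↦6, 3↦9, 4↦6} | K=[arg]]
24. [C=x | E={x↦4, u↦3, v↦2} | S={0↦4, 1↦4, 2↦6, 3↦9, 4↦6} | K=[fun]]
25. [C=1 | E={p↦5, x↦4, u↦3, v↦2} | S={0↦4, 1↦4, 2↦6, 3↦9, 4↦6, 5↦6} | K=∅]
→ final value 1

Answer: 1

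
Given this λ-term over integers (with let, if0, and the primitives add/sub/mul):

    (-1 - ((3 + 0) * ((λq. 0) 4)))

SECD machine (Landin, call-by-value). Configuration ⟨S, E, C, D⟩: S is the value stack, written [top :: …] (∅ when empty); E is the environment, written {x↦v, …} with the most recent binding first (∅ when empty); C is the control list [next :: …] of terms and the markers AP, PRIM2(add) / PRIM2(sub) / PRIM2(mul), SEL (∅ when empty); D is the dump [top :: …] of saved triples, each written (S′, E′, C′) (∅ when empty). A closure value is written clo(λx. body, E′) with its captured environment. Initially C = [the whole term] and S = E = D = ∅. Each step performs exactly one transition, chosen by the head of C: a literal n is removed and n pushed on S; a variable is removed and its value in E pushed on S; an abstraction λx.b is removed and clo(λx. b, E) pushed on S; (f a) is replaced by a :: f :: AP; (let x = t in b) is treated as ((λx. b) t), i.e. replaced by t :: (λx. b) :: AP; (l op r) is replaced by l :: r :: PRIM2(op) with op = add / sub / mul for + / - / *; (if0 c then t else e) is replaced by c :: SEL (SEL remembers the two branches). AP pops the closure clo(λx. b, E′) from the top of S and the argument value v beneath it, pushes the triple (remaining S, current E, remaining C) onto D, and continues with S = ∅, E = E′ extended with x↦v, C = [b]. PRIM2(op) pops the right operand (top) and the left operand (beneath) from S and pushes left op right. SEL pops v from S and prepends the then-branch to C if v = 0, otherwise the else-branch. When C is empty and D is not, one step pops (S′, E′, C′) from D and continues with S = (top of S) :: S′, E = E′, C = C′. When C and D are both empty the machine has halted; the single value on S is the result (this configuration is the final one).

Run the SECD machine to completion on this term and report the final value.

0. <S=∅, E=∅, C=[(-1 - ((3 + 0) * ((λq. 0) 4)))], D=∅>
1. <S=∅, E=∅, C=[-1 :: ((3 + 0) * ((λq. 0) 4)) :: PRIM2(sub)], D=∅>
2. <S=[-1], E=∅, C=[((3 + 0) * ((λq. 0) 4)) :: PRIM2(sub)], D=∅>
3. <S=[-1], E=∅, C=[(3 + 0) :: ((λq. 0) 4) :: PRIM2(mul) :: PRIM2(sub)], D=∅>
4. <S=[-1], E=∅, C=[3 :: 0 :: PRIM2(add) :: ((λq. 0) 4) :: PRIM2(mul) :: PRIM2(sub)], D=∅>
5. <S=[3 :: -1], E=∅, C=[0 :: PRIM2(add) :: ((λq. 0) 4) :: PRIM2(mul) :: PRIM2(sub)], D=∅>
6. <S=[0 :: 3 :: -1], E=∅, C=[PRIM2(add) :: ((λq. 0) 4) :: PRIM2(mul) :: PRIM2(sub)], D=∅>
7. <S=[3 :: -1], E=∅, C=[((λq. 0) 4) :: PRIM2(mul) :: PRIM2(sub)], D=∅>
8. <S=[3 :: -1], E=∅, C=[4 :: (λq. 0) :: AP :: PRIM2(mul) :: PRIM2(sub)], D=∅>
9. <S=[4 :: 3 :: -1], E=∅, C=[(λq. 0) :: AP :: PRIM2(mul) :: PRIM2(sub)], D=∅>
10. <S=[clo(λq. 0, ∅) :: 4 :: 3 :: -1], E=∅, C=[AP :: PRIM2(mul) :: PRIM2(sub)], D=∅>
11. <S=∅, E={q↦4}, C=[0], D=[([3 :: -1], ∅, [PRIM2(mul) :: PRIM2(sub)])]>
12. <S=[0], E={q↦4}, C=∅, D=[([3 :: -1], ∅, [PRIM2(mul) :: PRIM2(sub)])]>
13. <S=[0 :: 3 :: -1], E=∅, C=[PRIM2(mul) :: PRIM2(sub)], D=∅>
14. <S=[0 :: -1], E=∅, C=[PRIM2(sub)], D=∅>
15. <S=[-1], E=∅, C=∅, D=∅>
→ final value -1

Answer: -1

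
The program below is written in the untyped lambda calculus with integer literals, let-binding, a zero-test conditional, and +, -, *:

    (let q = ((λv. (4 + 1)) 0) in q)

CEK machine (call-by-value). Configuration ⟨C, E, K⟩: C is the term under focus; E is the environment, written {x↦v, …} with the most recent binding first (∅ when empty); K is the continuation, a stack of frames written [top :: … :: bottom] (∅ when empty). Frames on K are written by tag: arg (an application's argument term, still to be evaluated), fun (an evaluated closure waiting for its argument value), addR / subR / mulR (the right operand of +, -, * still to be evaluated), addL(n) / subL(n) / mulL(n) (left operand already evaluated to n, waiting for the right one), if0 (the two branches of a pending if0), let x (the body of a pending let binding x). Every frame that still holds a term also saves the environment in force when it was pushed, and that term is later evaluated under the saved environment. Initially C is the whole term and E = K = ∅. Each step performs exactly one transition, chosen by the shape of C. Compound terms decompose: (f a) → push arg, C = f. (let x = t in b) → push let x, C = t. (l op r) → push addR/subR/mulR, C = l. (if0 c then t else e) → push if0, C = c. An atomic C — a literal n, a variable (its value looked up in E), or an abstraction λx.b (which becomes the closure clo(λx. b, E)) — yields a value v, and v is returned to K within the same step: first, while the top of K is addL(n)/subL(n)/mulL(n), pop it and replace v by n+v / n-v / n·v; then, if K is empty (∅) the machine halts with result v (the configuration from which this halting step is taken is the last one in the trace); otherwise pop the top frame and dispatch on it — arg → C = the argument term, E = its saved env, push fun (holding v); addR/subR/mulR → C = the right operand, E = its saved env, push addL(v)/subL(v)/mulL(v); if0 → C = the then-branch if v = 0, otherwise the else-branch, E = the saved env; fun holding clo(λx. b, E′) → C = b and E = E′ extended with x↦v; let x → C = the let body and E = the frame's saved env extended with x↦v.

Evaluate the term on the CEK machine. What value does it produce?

[0] ⟨C=(let q = ((λv. (4 + 1)) 0) in q); E=∅; K=∅⟩
[1] ⟨C=((λv. (4 + 1)) 0); E=∅; K=[let q]⟩
[2] ⟨C=(λv. (4 + 1)); E=∅; K=[arg :: let q]⟩
[3] ⟨C=0; E=∅; K=[fun :: let q]⟩
[4] ⟨C=(4 + 1); E={v↦0}; K=[let q]⟩
[5] ⟨C=4; E={v↦0}; K=[addR :: let q]⟩
[6] ⟨C=1; E={v↦0}; K=[addL(4) :: let q]⟩
[7] ⟨C=q; E={q↦5}; K=∅⟩
→ final value 5

Answer: 5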